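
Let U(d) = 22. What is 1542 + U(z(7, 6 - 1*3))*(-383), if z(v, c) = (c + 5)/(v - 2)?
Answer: -6884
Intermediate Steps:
z(v, c) = (5 + c)/(-2 + v)
1542 + U(z(7, 6 - 1*3))*(-383) = 1542 + 22*(-383) = 1542 - 8426 = -6884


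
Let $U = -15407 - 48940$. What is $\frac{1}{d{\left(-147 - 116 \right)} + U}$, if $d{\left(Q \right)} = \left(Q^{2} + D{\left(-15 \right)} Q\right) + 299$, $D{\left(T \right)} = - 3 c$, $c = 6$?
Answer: $\frac{1}{9855} \approx 0.00010147$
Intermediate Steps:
$U = -64347$
$D{\left(T \right)} = -18$ ($D{\left(T \right)} = \left(-3\right) 6 = -18$)
$d{\left(Q \right)} = 299 + Q^{2} - 18 Q$ ($d{\left(Q \right)} = \left(Q^{2} - 18 Q\right) + 299 = 299 + Q^{2} - 18 Q$)
$\frac{1}{d{\left(-147 - 116 \right)} + U} = \frac{1}{\left(299 + \left(-147 - 116\right)^{2} - 18 \left(-147 - 116\right)\right) - 64347} = \frac{1}{\left(299 + \left(-263\right)^{2} - -4734\right) - 64347} = \frac{1}{\left(299 + 69169 + 4734\right) - 64347} = \frac{1}{74202 - 64347} = \frac{1}{9855}$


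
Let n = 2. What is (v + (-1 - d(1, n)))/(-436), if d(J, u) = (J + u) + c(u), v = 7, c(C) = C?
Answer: -1/436 ≈ -0.0022936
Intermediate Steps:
d(J, u) = J + 2*u (d(J, u) = (J + u) + u = J + 2*u)
(v + (-1 - d(1, n)))/(-436) = (7 + (-1 - (1 + 2*2)))/(-436) = -(7 + (-1 - (1 + 4)))/436 = -(7 + (-1 - 1*5))/436 = -(7 + (-1 - 5))/436 = -(7 - 6)/436 = -1/436*1 = -1/436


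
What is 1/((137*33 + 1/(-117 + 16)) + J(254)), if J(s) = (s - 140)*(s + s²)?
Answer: 101/746218400 ≈ 1.3535e-7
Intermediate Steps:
J(s) = (-140 + s)*(s + s²)
1/((137*33 + 1/(-117 + 16)) + J(254)) = 1/((137*33 + 1/(-117 + 16)) + 254*(-140 + 254² - 139*254)) = 1/((4521 + 1/(-101)) + 254*(-140 + 64516 - 35306)) = 1/((4521 - 1/101) + 254*29070) = 1/(456620/101 + 7383780) = 1/(746218400/101) = 101/746218400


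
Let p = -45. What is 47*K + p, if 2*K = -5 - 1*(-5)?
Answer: -45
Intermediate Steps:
K = 0 (K = (-5 - 1*(-5))/2 = (-5 + 5)/2 = (1/2)*0 = 0)
47*K + p = 47*0 - 45 = 0 - 45 = -45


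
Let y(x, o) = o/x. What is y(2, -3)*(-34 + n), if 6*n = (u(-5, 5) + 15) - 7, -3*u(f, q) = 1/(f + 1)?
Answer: 2351/48 ≈ 48.979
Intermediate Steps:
u(f, q) = -1/(3*(1 + f)) (u(f, q) = -1/(3*(f + 1)) = -1/(3*(1 + f)))
n = 97/72 (n = ((-1/(3 + 3*(-5)) + 15) - 7)/6 = ((-1/(3 - 15) + 15) - 7)/6 = ((-1/(-12) + 15) - 7)/6 = ((-1*(-1/12) + 15) - 7)/6 = ((1/12 + 15) - 7)/6 = (181/12 - 7)/6 = (⅙)*(97/12) = 97/72 ≈ 1.3472)
y(2, -3)*(-34 + n) = (-3/2)*(-34 + 97/72) = -3*½*(-2351/72) = -3/2*(-2351/72) = 2351/48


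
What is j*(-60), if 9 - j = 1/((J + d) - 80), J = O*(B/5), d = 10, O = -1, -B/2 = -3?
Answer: -48135/89 ≈ -540.84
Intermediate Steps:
B = 6 (B = -2*(-3) = 6)
J = -6/5 ≈ -1.2000
j = 3209/356 (j = 9 - 1/((-6/5 + 10) - 80) = 9 - 1/(44/5 - 80) = 9 - 1/(-356/5) = 9 - 1*(-5/356) = 9 + 5/356 = 3209/356 ≈ 9.0140)
j*(-60) = (3209/356)*(-60) = -48135/89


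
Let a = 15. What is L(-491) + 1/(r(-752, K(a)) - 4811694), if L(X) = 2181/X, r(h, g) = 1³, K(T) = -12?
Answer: -10494302924/2362541263 ≈ -4.4420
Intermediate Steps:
r(h, g) = 1
L(-491) + 1/(r(-752, K(a)) - 4811694) = 2181/(-491) + 1/(1 - 4811694) = 2181*(-1/491) + 1/(-4811693) = -2181/491 - 1/4811693 = -10494302924/2362541263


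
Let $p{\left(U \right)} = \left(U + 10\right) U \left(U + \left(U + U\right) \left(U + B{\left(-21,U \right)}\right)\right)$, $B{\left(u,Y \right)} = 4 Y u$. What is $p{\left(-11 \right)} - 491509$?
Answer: $-712576$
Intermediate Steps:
$B{\left(u,Y \right)} = 4 Y u$
$p{\left(U \right)} = U \left(10 + U\right) \left(U - 166 U^{2}\right)$ ($p{\left(U \right)} = \left(U + 10\right) U \left(U + \left(U + U\right) \left(U + 4 U \left(-21\right)\right)\right) = \left(10 + U\right) U \left(U + 2 U \left(U - 84 U\right)\right) = U \left(10 + U\right) \left(U + 2 U \left(- 83 U\right)\right) = U \left(10 + U\right) \left(U - 166 U^{2}\right)$)
$p{\left(-11 \right)} - 491509 = \left(-11\right)^{2} \left(10 - -18249 - 166 \left(-11\right)^{2}\right) - 491509 = 121 \left(10 + 18249 - 20086\right) - 491509 = 121 \left(-1827\right) - 491509 = -221067 - 491509 = -712576$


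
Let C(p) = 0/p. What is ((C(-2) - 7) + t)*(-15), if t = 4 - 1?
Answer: 60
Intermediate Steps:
C(p) = 0
t = 3
((C(-2) - 7) + t)*(-15) = ((0 - 7) + 3)*(-15) = (-7 + 3)*(-15) = -4*(-15) = 60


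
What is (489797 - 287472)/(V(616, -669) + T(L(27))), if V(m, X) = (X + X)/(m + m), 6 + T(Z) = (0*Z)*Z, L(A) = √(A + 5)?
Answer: -24926440/873 ≈ -28553.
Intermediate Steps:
L(A) = √(5 + A)
T(Z) = -6 (T(Z) = -6 + (0*Z)*Z = -6 + 0*Z = -6 + 0 = -6)
V(m, X) = X/m (V(m, X) = (2*X)/((2*m)) = (2*X)*(1/(2*m)) = X/m)
(489797 - 287472)/(V(616, -669) + T(L(27))) = (489797 - 287472)/(-669/616 - 6) = 202325/(-669*1/616 - 6) = 202325/(-669/616 - 6) = 202325/(-4365/616) = 202325*(-616/4365) = -24926440/873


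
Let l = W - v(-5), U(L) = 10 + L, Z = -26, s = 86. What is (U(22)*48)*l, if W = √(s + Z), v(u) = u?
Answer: 7680 + 3072*√15 ≈ 19578.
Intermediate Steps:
W = 2*√15 (W = √(86 - 26) = √60 = 2*√15 ≈ 7.7460)
l = 5 + 2*√15 (l = 2*√15 - 1*(-5) = 2*√15 + 5 = 5 + 2*√15 ≈ 12.746)
(U(22)*48)*l = ((10 + 22)*48)*(5 + 2*√15) = (32*48)*(5 + 2*√15) = 1536*(5 + 2*√15) = 7680 + 3072*√15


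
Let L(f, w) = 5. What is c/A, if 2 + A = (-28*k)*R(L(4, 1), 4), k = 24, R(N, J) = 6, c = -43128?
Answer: 21564/2017 ≈ 10.691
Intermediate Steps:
A = -4034 (A = -2 - 28*24*6 = -2 - 672*6 = -2 - 4032 = -4034)
c/A = -43128/(-4034) = -43128*(-1/4034) = 21564/2017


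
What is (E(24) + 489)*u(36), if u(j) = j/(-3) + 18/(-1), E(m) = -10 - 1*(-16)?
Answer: -14850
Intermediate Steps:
E(m) = 6 (E(m) = -10 + 16 = 6)
u(j) = -18 - j/3 (u(j) = j*(-⅓) + 18*(-1) = -j/3 - 18 = -18 - j/3)
(E(24) + 489)*u(36) = (6 + 489)*(-18 - ⅓*36) = 495*(-18 - 12) = 495*(-30) = -14850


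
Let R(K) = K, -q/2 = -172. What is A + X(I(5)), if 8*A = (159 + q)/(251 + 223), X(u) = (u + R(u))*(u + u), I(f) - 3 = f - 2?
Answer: 546551/3792 ≈ 144.13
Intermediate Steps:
q = 344 (q = -2*(-172) = 344)
I(f) = 1 + f (I(f) = 3 + (f - 2) = 3 + (-2 + f) = 1 + f)
X(u) = 4*u² (X(u) = (u + u)*(u + u) = (2*u)*(2*u) = 4*u²)
A = 503/3792 (A = ((159 + 344)/(251 + 223))/8 = (503/474)/8 = (503*(1/474))/8 = (⅛)*(503/474) = 503/3792 ≈ 0.13265)
A + X(I(5)) = 503/3792 + 4*(1 + 5)² = 503/3792 + 4*6² = 503/3792 + 4*36 = 503/3792 + 144 = 546551/3792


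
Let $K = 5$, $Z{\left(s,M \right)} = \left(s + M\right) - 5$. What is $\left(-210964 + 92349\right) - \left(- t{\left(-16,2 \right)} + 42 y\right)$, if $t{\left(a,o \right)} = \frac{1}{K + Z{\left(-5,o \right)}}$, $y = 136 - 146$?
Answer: $- \frac{354586}{3} \approx -1.182 \cdot 10^{5}$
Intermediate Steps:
$y = -10$
$Z{\left(s,M \right)} = -5 + M + s$ ($Z{\left(s,M \right)} = \left(M + s\right) - 5 = -5 + M + s$)
$t{\left(a,o \right)} = \frac{1}{-5 + o}$ ($t{\left(a,o \right)} = \frac{1}{5 - \left(10 - o\right)} = \frac{1}{5 + \left(-10 + o\right)} = \frac{1}{-5 + o}$)
$\left(-210964 + 92349\right) - \left(- t{\left(-16,2 \right)} + 42 y\right) = \left(-210964 + 92349\right) + \left(\frac{1}{-5 + 2} - -420\right) = -118615 + \left(\frac{1}{-3} + 420\right) = -118615 + \left(- \frac{1}{3} + 420\right) = -118615 + \frac{1259}{3} = - \frac{354586}{3}$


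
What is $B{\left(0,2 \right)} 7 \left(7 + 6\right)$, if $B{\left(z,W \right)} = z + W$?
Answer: $182$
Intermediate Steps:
$B{\left(z,W \right)} = W + z$
$B{\left(0,2 \right)} 7 \left(7 + 6\right) = \left(2 + 0\right) 7 \left(7 + 6\right) = 2 \cdot 7 \cdot 13 = 14 \cdot 13 = 182$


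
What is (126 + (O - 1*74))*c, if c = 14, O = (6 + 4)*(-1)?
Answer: 588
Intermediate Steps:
O = -10 (O = 10*(-1) = -10)
(126 + (O - 1*74))*c = (126 + (-10 - 1*74))*14 = (126 + (-10 - 74))*14 = (126 - 84)*14 = 42*14 = 588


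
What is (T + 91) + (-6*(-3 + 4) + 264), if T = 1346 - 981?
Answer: 714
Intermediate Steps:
T = 365
(T + 91) + (-6*(-3 + 4) + 264) = (365 + 91) + (-6*(-3 + 4) + 264) = 456 + (-6*1 + 264) = 456 + (-6 + 264) = 456 + 258 = 714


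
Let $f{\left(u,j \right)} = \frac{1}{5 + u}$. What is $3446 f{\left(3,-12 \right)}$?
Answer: $\frac{1723}{4} \approx 430.75$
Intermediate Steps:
$3446 f{\left(3,-12 \right)} = \frac{3446}{5 + 3} = \frac{3446}{8} = 3446 \cdot \frac{1}{8} = \frac{1723}{4}$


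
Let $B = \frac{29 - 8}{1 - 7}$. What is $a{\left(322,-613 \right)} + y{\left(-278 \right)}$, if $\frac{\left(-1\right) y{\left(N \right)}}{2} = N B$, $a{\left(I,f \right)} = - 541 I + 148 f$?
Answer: $-266872$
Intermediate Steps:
$B = - \frac{7}{2}$ ($B = \frac{21}{-6} = 21 \left(- \frac{1}{6}\right) = - \frac{7}{2} \approx -3.5$)
$y{\left(N \right)} = 7 N$ ($y{\left(N \right)} = - 2 N \left(- \frac{7}{2}\right) = - 2 \left(- \frac{7 N}{2}\right) = 7 N$)
$a{\left(322,-613 \right)} + y{\left(-278 \right)} = \left(\left(-541\right) 322 + 148 \left(-613\right)\right) + 7 \left(-278\right) = \left(-174202 - 90724\right) - 1946 = -264926 - 1946 = -266872$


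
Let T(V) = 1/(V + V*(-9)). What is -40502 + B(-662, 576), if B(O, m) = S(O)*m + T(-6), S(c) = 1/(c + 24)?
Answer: -620180129/15312 ≈ -40503.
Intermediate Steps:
S(c) = 1/(24 + c)
T(V) = -1/(8*V) (T(V) = 1/(V - 9*V) = 1/(-8*V) = -1/(8*V))
B(O, m) = 1/48 + m/(24 + O) (B(O, m) = m/(24 + O) - ⅛/(-6) = m/(24 + O) - ⅛*(-⅙) = m/(24 + O) + 1/48 = 1/48 + m/(24 + O))
-40502 + B(-662, 576) = -40502 + (24 - 662 + 48*576)/(48*(24 - 662)) = -40502 + (1/48)*(24 - 662 + 27648)/(-638) = -40502 + (1/48)*(-1/638)*27010 = -40502 - 13505/15312 = -620180129/15312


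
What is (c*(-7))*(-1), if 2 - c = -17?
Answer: 133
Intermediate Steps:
c = 19 (c = 2 - 1*(-17) = 2 + 17 = 19)
(c*(-7))*(-1) = (19*(-7))*(-1) = -133*(-1) = 133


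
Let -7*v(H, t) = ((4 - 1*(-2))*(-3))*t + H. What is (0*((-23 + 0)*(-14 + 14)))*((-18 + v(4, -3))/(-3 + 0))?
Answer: 0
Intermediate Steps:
v(H, t) = -H/7 + 18*t/7 (v(H, t) = -(((4 - 1*(-2))*(-3))*t + H)/7 = -(((4 + 2)*(-3))*t + H)/7 = -((6*(-3))*t + H)/7 = -(-18*t + H)/7 = -(H - 18*t)/7 = -H/7 + 18*t/7)
(0*((-23 + 0)*(-14 + 14)))*((-18 + v(4, -3))/(-3 + 0)) = (0*((-23 + 0)*(-14 + 14)))*((-18 + (-⅐*4 + (18/7)*(-3)))/(-3 + 0)) = (0*(-23*0))*((-18 + (-4/7 - 54/7))/(-3)) = (0*0)*((-18 - 58/7)*(-⅓)) = 0*(-184/7*(-⅓)) = 0*(184/21) = 0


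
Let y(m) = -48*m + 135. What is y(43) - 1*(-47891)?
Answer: 45962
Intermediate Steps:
y(m) = 135 - 48*m
y(43) - 1*(-47891) = (135 - 48*43) - 1*(-47891) = (135 - 2064) + 47891 = -1929 + 47891 = 45962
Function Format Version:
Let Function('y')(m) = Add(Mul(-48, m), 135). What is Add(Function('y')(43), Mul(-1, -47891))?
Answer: 45962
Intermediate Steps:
Function('y')(m) = Add(135, Mul(-48, m))
Add(Function('y')(43), Mul(-1, -47891)) = Add(Add(135, Mul(-48, 43)), Mul(-1, -47891)) = Add(Add(135, -2064), 47891) = Add(-1929, 47891) = 45962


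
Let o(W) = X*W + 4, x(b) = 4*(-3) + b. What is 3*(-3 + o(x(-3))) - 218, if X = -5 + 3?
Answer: -125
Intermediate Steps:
x(b) = -12 + b
X = -2
o(W) = 4 - 2*W (o(W) = -2*W + 4 = 4 - 2*W)
3*(-3 + o(x(-3))) - 218 = 3*(-3 + (4 - 2*(-12 - 3))) - 218 = 3*(-3 + (4 - 2*(-15))) - 218 = 3*(-3 + (4 + 30)) - 218 = 3*(-3 + 34) - 218 = 3*31 - 218 = 93 - 218 = -125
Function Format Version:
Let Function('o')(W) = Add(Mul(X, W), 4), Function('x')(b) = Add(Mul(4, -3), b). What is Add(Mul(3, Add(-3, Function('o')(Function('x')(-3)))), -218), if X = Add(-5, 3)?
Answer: -125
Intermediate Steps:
Function('x')(b) = Add(-12, b)
X = -2
Function('o')(W) = Add(4, Mul(-2, W)) (Function('o')(W) = Add(Mul(-2, W), 4) = Add(4, Mul(-2, W)))
Add(Mul(3, Add(-3, Function('o')(Function('x')(-3)))), -218) = Add(Mul(3, Add(-3, Add(4, Mul(-2, Add(-12, -3))))), -218) = Add(Mul(3, Add(-3, Add(4, Mul(-2, -15)))), -218) = Add(Mul(3, Add(-3, Add(4, 30))), -218) = Add(Mul(3, Add(-3, 34)), -218) = Add(Mul(3, 31), -218) = Add(93, -218) = -125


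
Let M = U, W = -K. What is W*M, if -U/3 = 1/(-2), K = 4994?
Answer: -7491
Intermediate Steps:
W = -4994 (W = -1*4994 = -4994)
U = 3/2 (U = -3/(-2) = -3*(-½) = 3/2 ≈ 1.5000)
M = 3/2 ≈ 1.5000
W*M = -4994*3/2 = -7491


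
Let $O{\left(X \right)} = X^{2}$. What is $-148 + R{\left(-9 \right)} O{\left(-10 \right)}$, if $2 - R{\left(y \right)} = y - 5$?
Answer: $1452$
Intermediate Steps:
$R{\left(y \right)} = 7 - y$ ($R{\left(y \right)} = 2 - \left(y - 5\right) = 2 - \left(-5 + y\right) = 7 - y$)
$-148 + R{\left(-9 \right)} O{\left(-10 \right)} = -148 + \left(7 - -9\right) \left(-10\right)^{2} = -148 + \left(7 + 9\right) 100 = -148 + 16 \cdot 100 = -148 + 1600 = 1452$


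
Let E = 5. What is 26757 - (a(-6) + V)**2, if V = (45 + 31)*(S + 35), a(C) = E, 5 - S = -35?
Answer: -32520268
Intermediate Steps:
S = 40 (S = 5 - 1*(-35) = 5 + 35 = 40)
a(C) = 5
V = 5700 (V = (45 + 31)*(40 + 35) = 76*75 = 5700)
26757 - (a(-6) + V)**2 = 26757 - (5 + 5700)**2 = 26757 - 1*5705**2 = 26757 - 1*32547025 = 26757 - 32547025 = -32520268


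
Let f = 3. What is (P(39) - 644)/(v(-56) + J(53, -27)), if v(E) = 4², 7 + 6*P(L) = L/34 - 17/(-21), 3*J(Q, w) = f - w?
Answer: -2762497/111384 ≈ -24.802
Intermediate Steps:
J(Q, w) = 1 - w/3 (J(Q, w) = (3 - w)/3 = 1 - w/3)
P(L) = -65/63 + L/204 (P(L) = -7/6 + (L/34 - 17/(-21))/6 = -7/6 + (L*(1/34) - 17*(-1/21))/6 = -7/6 + (L/34 + 17/21)/6 = -7/6 + (17/21 + L/34)/6 = -7/6 + (17/126 + L/204) = -65/63 + L/204)
v(E) = 16
(P(39) - 644)/(v(-56) + J(53, -27)) = ((-65/63 + (1/204)*39) - 644)/(16 + (1 - ⅓*(-27))) = ((-65/63 + 13/68) - 644)/(16 + (1 + 9)) = (-3601/4284 - 644)/(16 + 10) = -2762497/4284/26 = -2762497/4284*1/26 = -2762497/111384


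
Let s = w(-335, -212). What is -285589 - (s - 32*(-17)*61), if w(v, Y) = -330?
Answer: -318443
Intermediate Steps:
s = -330
-285589 - (s - 32*(-17)*61) = -285589 - (-330 - 32*(-17)*61) = -285589 - (-330 + 544*61) = -285589 - (-330 + 33184) = -285589 - 1*32854 = -285589 - 32854 = -318443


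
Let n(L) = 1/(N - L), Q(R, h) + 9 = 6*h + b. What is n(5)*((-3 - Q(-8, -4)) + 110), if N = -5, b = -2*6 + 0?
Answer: -76/5 ≈ -15.200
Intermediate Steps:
b = -12 (b = -12 + 0 = -12)
Q(R, h) = -21 + 6*h (Q(R, h) = -9 + (6*h - 12) = -9 + (-12 + 6*h) = -21 + 6*h)
n(L) = 1/(-5 - L)
n(5)*((-3 - Q(-8, -4)) + 110) = (-1/(5 + 5))*((-3 - (-21 + 6*(-4))) + 110) = (-1/10)*((-3 - (-21 - 24)) + 110) = (-1*⅒)*((-3 - 1*(-45)) + 110) = -((-3 + 45) + 110)/10 = -(42 + 110)/10 = -⅒*152 = -76/5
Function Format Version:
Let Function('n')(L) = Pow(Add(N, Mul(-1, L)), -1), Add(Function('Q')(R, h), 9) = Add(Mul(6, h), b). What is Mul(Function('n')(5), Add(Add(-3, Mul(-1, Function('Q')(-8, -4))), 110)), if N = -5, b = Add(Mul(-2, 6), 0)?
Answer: Rational(-76, 5) ≈ -15.200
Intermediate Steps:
b = -12 (b = Add(-12, 0) = -12)
Function('Q')(R, h) = Add(-21, Mul(6, h)) (Function('Q')(R, h) = Add(-9, Add(Mul(6, h), -12)) = Add(-9, Add(-12, Mul(6, h))) = Add(-21, Mul(6, h)))
Function('n')(L) = Pow(Add(-5, Mul(-1, L)), -1)
Mul(Function('n')(5), Add(Add(-3, Mul(-1, Function('Q')(-8, -4))), 110)) = Mul(Mul(-1, Pow(Add(5, 5), -1)), Add(Add(-3, Mul(-1, Add(-21, Mul(6, -4)))), 110)) = Mul(Mul(-1, Pow(10, -1)), Add(Add(-3, Mul(-1, Add(-21, -24))), 110)) = Mul(Mul(-1, Rational(1, 10)), Add(Add(-3, Mul(-1, -45)), 110)) = Mul(Rational(-1, 10), Add(Add(-3, 45), 110)) = Mul(Rational(-1, 10), Add(42, 110)) = Mul(Rational(-1, 10), 152) = Rational(-76, 5)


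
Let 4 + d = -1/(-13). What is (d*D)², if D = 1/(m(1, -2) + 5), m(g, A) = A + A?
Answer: 2601/169 ≈ 15.391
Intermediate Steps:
m(g, A) = 2*A
D = 1 (D = 1/(2*(-2) + 5) = 1/(-4 + 5) = 1/1 = 1)
d = -51/13 (d = -4 - 1/(-13) = -4 - 1*(-1/13) = -4 + 1/13 = -51/13 ≈ -3.9231)
(d*D)² = (-51/13*1)² = (-51/13)² = 2601/169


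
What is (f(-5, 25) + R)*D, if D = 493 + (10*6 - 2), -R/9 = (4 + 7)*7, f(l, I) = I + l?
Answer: -370823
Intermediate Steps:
R = -693 (R = -9*(4 + 7)*7 = -99*7 = -9*77 = -693)
D = 551 (D = 493 + (60 - 2) = 493 + 58 = 551)
(f(-5, 25) + R)*D = ((25 - 5) - 693)*551 = (20 - 693)*551 = -673*551 = -370823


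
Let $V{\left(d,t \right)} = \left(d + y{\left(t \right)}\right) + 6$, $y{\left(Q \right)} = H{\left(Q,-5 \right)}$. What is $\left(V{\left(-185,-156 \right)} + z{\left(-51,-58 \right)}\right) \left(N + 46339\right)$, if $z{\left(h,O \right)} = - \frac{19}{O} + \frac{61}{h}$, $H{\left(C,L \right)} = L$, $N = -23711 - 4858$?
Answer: $- \frac{4858682285}{1479} \approx -3.2851 \cdot 10^{6}$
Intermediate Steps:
$N = -28569$
$y{\left(Q \right)} = -5$
$V{\left(d,t \right)} = 1 + d$ ($V{\left(d,t \right)} = \left(d - 5\right) + 6 = \left(-5 + d\right) + 6 = 1 + d$)
$\left(V{\left(-185,-156 \right)} + z{\left(-51,-58 \right)}\right) \left(N + 46339\right) = \left(\left(1 - 185\right) + \left(- \frac{19}{-58} + \frac{61}{-51}\right)\right) \left(-28569 + 46339\right) = \left(-184 + \left(\left(-19\right) \left(- \frac{1}{58}\right) + 61 \left(- \frac{1}{51}\right)\right)\right) 17770 = \left(-184 + \left(\frac{19}{58} - \frac{61}{51}\right)\right) 17770 = \left(-184 - \frac{2569}{2958}\right) 17770 = \left(- \frac{546841}{2958}\right) 17770 = - \frac{4858682285}{1479}$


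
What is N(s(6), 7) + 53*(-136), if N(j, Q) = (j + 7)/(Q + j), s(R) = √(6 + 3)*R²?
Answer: -7207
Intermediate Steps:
s(R) = 3*R² (s(R) = √9*R² = 3*R²)
N(j, Q) = (7 + j)/(Q + j)
N(s(6), 7) + 53*(-136) = (7 + 3*6²)/(7 + 3*6²) + 53*(-136) = (7 + 3*36)/(7 + 3*36) - 7208 = (7 + 108)/(7 + 108) - 7208 = 115/115 - 7208 = (1/115)*115 - 7208 = 1 - 7208 = -7207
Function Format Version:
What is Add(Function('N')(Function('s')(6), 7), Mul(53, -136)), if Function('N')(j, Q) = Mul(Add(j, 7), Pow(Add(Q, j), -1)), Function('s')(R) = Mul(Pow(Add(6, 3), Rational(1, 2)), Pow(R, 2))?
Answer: -7207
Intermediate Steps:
Function('s')(R) = Mul(3, Pow(R, 2)) (Function('s')(R) = Mul(Pow(9, Rational(1, 2)), Pow(R, 2)) = Mul(3, Pow(R, 2)))
Function('N')(j, Q) = Mul(Pow(Add(Q, j), -1), Add(7, j)) (Function('N')(j, Q) = Mul(Add(7, j), Pow(Add(Q, j), -1)) = Mul(Pow(Add(Q, j), -1), Add(7, j)))
Add(Function('N')(Function('s')(6), 7), Mul(53, -136)) = Add(Mul(Pow(Add(7, Mul(3, Pow(6, 2))), -1), Add(7, Mul(3, Pow(6, 2)))), Mul(53, -136)) = Add(Mul(Pow(Add(7, Mul(3, 36)), -1), Add(7, Mul(3, 36))), -7208) = Add(Mul(Pow(Add(7, 108), -1), Add(7, 108)), -7208) = Add(Mul(Pow(115, -1), 115), -7208) = Add(Mul(Rational(1, 115), 115), -7208) = Add(1, -7208) = -7207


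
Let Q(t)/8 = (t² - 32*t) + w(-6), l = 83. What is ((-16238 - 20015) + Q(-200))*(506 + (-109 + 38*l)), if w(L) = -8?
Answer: 1189169533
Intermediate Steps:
Q(t) = -64 - 256*t + 8*t² (Q(t) = 8*((t² - 32*t) - 8) = 8*(-8 + t² - 32*t) = -64 - 256*t + 8*t²)
((-16238 - 20015) + Q(-200))*(506 + (-109 + 38*l)) = ((-16238 - 20015) + (-64 - 256*(-200) + 8*(-200)²))*(506 + (-109 + 38*83)) = (-36253 + (-64 + 51200 + 8*40000))*(506 + (-109 + 3154)) = (-36253 + (-64 + 51200 + 320000))*(506 + 3045) = (-36253 + 371136)*3551 = 334883*3551 = 1189169533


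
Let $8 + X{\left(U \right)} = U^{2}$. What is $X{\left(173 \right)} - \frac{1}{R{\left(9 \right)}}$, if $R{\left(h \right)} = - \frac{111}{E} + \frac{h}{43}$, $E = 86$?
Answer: $\frac{2782739}{93} \approx 29922.0$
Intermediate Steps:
$R{\left(h \right)} = - \frac{111}{86} + \frac{h}{43}$
$X{\left(U \right)} = -8 + U^{2}$
$X{\left(173 \right)} - \frac{1}{R{\left(9 \right)}} = \left(-8 + 173^{2}\right) - \frac{1}{- \frac{111}{86} + \frac{1}{43} \cdot 9} = \left(-8 + 29929\right) - \frac{1}{- \frac{111}{86} + \frac{9}{43}} = 29921 - \frac{1}{- \frac{93}{86}} = 29921 - - \frac{86}{93} = 29921 + \frac{86}{93} = \frac{2782739}{93}$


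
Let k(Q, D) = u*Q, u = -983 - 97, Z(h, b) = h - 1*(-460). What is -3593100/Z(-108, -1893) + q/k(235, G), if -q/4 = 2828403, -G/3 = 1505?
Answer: -3152591627/310200 ≈ -10163.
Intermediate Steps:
G = -4515 (G = -3*1505 = -4515)
q = -11313612 (q = -4*2828403 = -11313612)
Z(h, b) = 460 + h (Z(h, b) = h + 460 = 460 + h)
u = -1080
k(Q, D) = -1080*Q
-3593100/Z(-108, -1893) + q/k(235, G) = -3593100/(460 - 108) - 11313612/((-1080*235)) = -3593100/352 - 11313612/(-253800) = -3593100*1/352 - 11313612*(-1/253800) = -898275/88 + 314267/7050 = -3152591627/310200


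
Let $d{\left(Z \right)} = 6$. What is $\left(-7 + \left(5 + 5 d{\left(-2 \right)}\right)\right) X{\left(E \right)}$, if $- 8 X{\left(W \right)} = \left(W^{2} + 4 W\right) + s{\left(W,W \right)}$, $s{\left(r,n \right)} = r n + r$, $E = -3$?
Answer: $- \frac{21}{2} \approx -10.5$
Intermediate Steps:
$s{\left(r,n \right)} = r + n r$ ($s{\left(r,n \right)} = n r + r = r + n r$)
$X{\left(W \right)} = - \frac{W}{2} - \frac{W^{2}}{8} - \frac{W \left(1 + W\right)}{8}$ ($X{\left(W \right)} = - \frac{\left(W^{2} + 4 W\right) + W \left(1 + W\right)}{8} = - \frac{W^{2} + 4 W + W \left(1 + W\right)}{8} = - \frac{W}{2} - \frac{W^{2}}{8} - \frac{W \left(1 + W\right)}{8}$)
$\left(-7 + \left(5 + 5 d{\left(-2 \right)}\right)\right) X{\left(E \right)} = \left(-7 + \left(5 + 5 \cdot 6\right)\right) \frac{1}{8} \left(-3\right) \left(-5 - -6\right) = \left(-7 + \left(5 + 30\right)\right) \frac{1}{8} \left(-3\right) \left(-5 + 6\right) = \left(-7 + 35\right) \frac{1}{8} \left(-3\right) 1 = 28 \left(- \frac{3}{8}\right) = - \frac{21}{2}$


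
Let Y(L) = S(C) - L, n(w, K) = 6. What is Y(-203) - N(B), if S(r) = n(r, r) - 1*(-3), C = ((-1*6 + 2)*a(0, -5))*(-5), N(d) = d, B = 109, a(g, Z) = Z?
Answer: 103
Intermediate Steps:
C = -100 (C = ((-1*6 + 2)*(-5))*(-5) = ((-6 + 2)*(-5))*(-5) = -4*(-5)*(-5) = 20*(-5) = -100)
S(r) = 9 (S(r) = 6 - 1*(-3) = 6 + 3 = 9)
Y(L) = 9 - L
Y(-203) - N(B) = (9 - 1*(-203)) - 1*109 = (9 + 203) - 109 = 212 - 109 = 103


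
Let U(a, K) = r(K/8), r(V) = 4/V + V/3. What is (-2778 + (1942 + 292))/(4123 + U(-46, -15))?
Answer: -65280/494429 ≈ -0.13203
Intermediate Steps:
r(V) = 4/V + V/3 (r(V) = 4/V + V*(1/3) = 4/V + V/3)
U(a, K) = 32/K + K/24 (U(a, K) = 4/((K/8)) + (K/8)/3 = 4*(8/K) + K/24 = 32/K + K/24)
(-2778 + (1942 + 292))/(4123 + U(-46, -15)) = (-2778 + (1942 + 292))/(4123 + (32/(-15) + (1/24)*(-15))) = (-2778 + 2234)/(4123 + (32*(-1/15) - 5/8)) = -544/(4123 + (-32/15 - 5/8)) = -544/(4123 - 331/120) = -544/494429/120 = -544*120/494429 = -65280/494429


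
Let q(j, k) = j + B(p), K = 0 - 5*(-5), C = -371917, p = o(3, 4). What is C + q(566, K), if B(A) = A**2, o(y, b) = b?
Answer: -371335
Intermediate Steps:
p = 4
K = 25 (K = 0 + 25 = 25)
q(j, k) = 16 + j (q(j, k) = j + 4**2 = j + 16 = 16 + j)
C + q(566, K) = -371917 + (16 + 566) = -371917 + 582 = -371335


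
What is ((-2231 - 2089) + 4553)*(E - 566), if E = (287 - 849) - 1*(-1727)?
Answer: 139567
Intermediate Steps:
E = 1165 (E = -562 + 1727 = 1165)
((-2231 - 2089) + 4553)*(E - 566) = ((-2231 - 2089) + 4553)*(1165 - 566) = (-4320 + 4553)*599 = 233*599 = 139567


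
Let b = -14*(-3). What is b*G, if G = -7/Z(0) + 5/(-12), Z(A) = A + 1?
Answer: -623/2 ≈ -311.50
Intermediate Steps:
Z(A) = 1 + A
G = -89/12 (G = -7/(1 + 0) + 5/(-12) = -7/1 + 5*(-1/12) = -7*1 - 5/12 = -7 - 5/12 = -89/12 ≈ -7.4167)
b = 42
b*G = 42*(-89/12) = -623/2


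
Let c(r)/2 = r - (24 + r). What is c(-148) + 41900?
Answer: 41852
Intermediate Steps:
c(r) = -48 (c(r) = 2*(r - (24 + r)) = 2*(r + (-24 - r)) = 2*(-24) = -48)
c(-148) + 41900 = -48 + 41900 = 41852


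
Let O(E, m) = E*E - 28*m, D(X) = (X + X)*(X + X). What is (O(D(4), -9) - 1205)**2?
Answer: 9878449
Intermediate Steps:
D(X) = 4*X**2 (D(X) = (2*X)*(2*X) = 4*X**2)
O(E, m) = E**2 - 28*m
(O(D(4), -9) - 1205)**2 = (((4*4**2)**2 - 28*(-9)) - 1205)**2 = (((4*16)**2 + 252) - 1205)**2 = ((64**2 + 252) - 1205)**2 = ((4096 + 252) - 1205)**2 = (4348 - 1205)**2 = 3143**2 = 9878449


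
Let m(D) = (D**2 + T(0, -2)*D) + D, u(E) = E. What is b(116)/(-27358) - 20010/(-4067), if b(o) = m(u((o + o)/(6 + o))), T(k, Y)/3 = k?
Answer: 1018458423768/207008506453 ≈ 4.9199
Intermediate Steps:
T(k, Y) = 3*k
m(D) = D + D**2 (m(D) = (D**2 + (3*0)*D) + D = (D**2 + 0*D) + D = (D**2 + 0) + D = D**2 + D = D + D**2)
b(o) = 2*o*(1 + 2*o/(6 + o))/(6 + o) (b(o) = ((o + o)/(6 + o))*(1 + (o + o)/(6 + o)) = ((2*o)/(6 + o))*(1 + (2*o)/(6 + o)) = (2*o/(6 + o))*(1 + 2*o/(6 + o)) = 2*o*(1 + 2*o/(6 + o))/(6 + o))
b(116)/(-27358) - 20010/(-4067) = (6*116*(2 + 116)/(6 + 116)**2)/(-27358) - 20010/(-4067) = (6*116*118/122**2)*(-1/27358) - 20010*(-1/4067) = (6*116*(1/14884)*118)*(-1/27358) + 20010/4067 = (20532/3721)*(-1/27358) + 20010/4067 = -10266/50899559 + 20010/4067 = 1018458423768/207008506453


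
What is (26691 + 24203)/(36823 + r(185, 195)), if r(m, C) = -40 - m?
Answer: 25447/18299 ≈ 1.3906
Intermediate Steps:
(26691 + 24203)/(36823 + r(185, 195)) = (26691 + 24203)/(36823 + (-40 - 1*185)) = 50894/(36823 + (-40 - 185)) = 50894/(36823 - 225) = 50894/36598 = 50894*(1/36598) = 25447/18299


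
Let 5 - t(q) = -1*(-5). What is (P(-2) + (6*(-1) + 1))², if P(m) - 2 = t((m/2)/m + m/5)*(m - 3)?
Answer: 9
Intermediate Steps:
t(q) = 0 (t(q) = 5 - (-1)*(-5) = 5 - 1*5 = 5 - 5 = 0)
P(m) = 2 (P(m) = 2 + 0*(m - 3) = 2 + 0*(-3 + m) = 2 + 0 = 2)
(P(-2) + (6*(-1) + 1))² = (2 + (6*(-1) + 1))² = (2 + (-6 + 1))² = (2 - 5)² = (-3)² = 9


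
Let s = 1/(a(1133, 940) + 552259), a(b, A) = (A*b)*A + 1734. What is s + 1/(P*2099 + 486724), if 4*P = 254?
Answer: 2004585607/1242095298448653 ≈ 1.6139e-6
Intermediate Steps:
a(b, A) = 1734 + b*A² (a(b, A) = b*A² + 1734 = 1734 + b*A²)
P = 127/2 (P = (¼)*254 = 127/2 ≈ 63.500)
s = 1/1001672793 (s = 1/((1734 + 1133*940²) + 552259) = 1/((1734 + 1133*883600) + 552259) = 1/((1734 + 1001118800) + 552259) = 1/(1001120534 + 552259) = 1/1001672793 ≈ 9.9833e-10)
s + 1/(P*2099 + 486724) = 1/1001672793 + 1/((127/2)*2099 + 486724) = 1/1001672793 + 1/(266573/2 + 486724) = 1/1001672793 + 1/(1240021/2) = 1/1001672793 + 2/1240021 = 2004585607/1242095298448653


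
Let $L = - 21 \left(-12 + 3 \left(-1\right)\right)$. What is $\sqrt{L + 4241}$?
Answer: $2 \sqrt{1139} \approx 67.498$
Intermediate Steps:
$L = 315$ ($L = - 21 \left(-12 - 3\right) = \left(-21\right) \left(-15\right) = 315$)
$\sqrt{L + 4241} = \sqrt{315 + 4241} = \sqrt{4556} = 2 \sqrt{1139}$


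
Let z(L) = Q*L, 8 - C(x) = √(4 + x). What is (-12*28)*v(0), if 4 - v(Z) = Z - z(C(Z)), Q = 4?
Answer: -9408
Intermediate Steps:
C(x) = 8 - √(4 + x)
z(L) = 4*L
v(Z) = 36 - Z - 4*√(4 + Z) (v(Z) = 4 - (Z - 4*(8 - √(4 + Z))) = 4 - (Z - (32 - 4*√(4 + Z))) = 4 - (Z + (-32 + 4*√(4 + Z))) = 4 - (-32 + Z + 4*√(4 + Z)) = 4 + (32 - Z - 4*√(4 + Z)) = 36 - Z - 4*√(4 + Z))
(-12*28)*v(0) = (-12*28)*(36 - 1*0 - 4*√(4 + 0)) = -336*(36 + 0 - 4*√4) = -336*(36 + 0 - 4*2) = -336*(36 + 0 - 8) = -336*28 = -9408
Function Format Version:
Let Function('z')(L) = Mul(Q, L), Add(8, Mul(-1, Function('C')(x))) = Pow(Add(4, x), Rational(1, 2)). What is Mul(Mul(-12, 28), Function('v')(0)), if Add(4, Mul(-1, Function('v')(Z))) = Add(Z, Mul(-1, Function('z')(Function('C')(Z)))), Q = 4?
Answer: -9408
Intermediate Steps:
Function('C')(x) = Add(8, Mul(-1, Pow(Add(4, x), Rational(1, 2))))
Function('z')(L) = Mul(4, L)
Function('v')(Z) = Add(36, Mul(-1, Z), Mul(-4, Pow(Add(4, Z), Rational(1, 2)))) (Function('v')(Z) = Add(4, Mul(-1, Add(Z, Mul(-1, Mul(4, Add(8, Mul(-1, Pow(Add(4, Z), Rational(1, 2))))))))) = Add(4, Mul(-1, Add(Z, Mul(-1, Add(32, Mul(-4, Pow(Add(4, Z), Rational(1, 2)))))))) = Add(4, Mul(-1, Add(Z, Add(-32, Mul(4, Pow(Add(4, Z), Rational(1, 2))))))) = Add(4, Mul(-1, Add(-32, Z, Mul(4, Pow(Add(4, Z), Rational(1, 2)))))) = Add(4, Add(32, Mul(-1, Z), Mul(-4, Pow(Add(4, Z), Rational(1, 2))))) = Add(36, Mul(-1, Z), Mul(-4, Pow(Add(4, Z), Rational(1, 2)))))
Mul(Mul(-12, 28), Function('v')(0)) = Mul(Mul(-12, 28), Add(36, Mul(-1, 0), Mul(-4, Pow(Add(4, 0), Rational(1, 2))))) = Mul(-336, Add(36, 0, Mul(-4, Pow(4, Rational(1, 2))))) = Mul(-336, Add(36, 0, Mul(-4, 2))) = Mul(-336, Add(36, 0, -8)) = Mul(-336, 28) = -9408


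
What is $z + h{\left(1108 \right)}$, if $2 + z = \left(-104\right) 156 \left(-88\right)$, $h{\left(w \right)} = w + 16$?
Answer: $1428834$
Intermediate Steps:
$h{\left(w \right)} = 16 + w$
$z = 1427710$ ($z = -2 + \left(-104\right) 156 \left(-88\right) = -2 - -1427712 = -2 + 1427712 = 1427710$)
$z + h{\left(1108 \right)} = 1427710 + \left(16 + 1108\right) = 1427710 + 1124 = 1428834$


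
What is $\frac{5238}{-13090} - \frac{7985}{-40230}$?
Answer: $- \frac{10620109}{52661070} \approx -0.20167$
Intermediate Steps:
$\frac{5238}{-13090} - \frac{7985}{-40230} = 5238 \left(- \frac{1}{13090}\right) - - \frac{1597}{8046} = - \frac{2619}{6545} + \frac{1597}{8046} = - \frac{10620109}{52661070}$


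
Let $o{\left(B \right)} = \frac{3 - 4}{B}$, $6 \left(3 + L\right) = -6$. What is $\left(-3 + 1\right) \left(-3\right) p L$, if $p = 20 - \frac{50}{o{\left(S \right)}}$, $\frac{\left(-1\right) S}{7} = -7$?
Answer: $-59280$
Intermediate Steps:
$S = 49$ ($S = \left(-7\right) \left(-7\right) = 49$)
$L = -4$ ($L = -3 + \frac{1}{6} \left(-6\right) = -3 - 1 = -4$)
$o{\left(B \right)} = - \frac{1}{B}$
$p = 2470$ ($p = 20 - \frac{50}{\left(-1\right) \frac{1}{49}} = 20 - \frac{50}{- \frac{1}{49}} = 20 - 50 \left(-49\right) = 20 - -2450 = 20 + 2450 = 2470$)
$\left(-3 + 1\right) \left(-3\right) p L = \left(-3 + 1\right) \left(-3\right) 2470 \left(-4\right) = \left(-2\right) \left(-3\right) 2470 \left(-4\right) = 6 \cdot 2470 \left(-4\right) = 14820 \left(-4\right) = -59280$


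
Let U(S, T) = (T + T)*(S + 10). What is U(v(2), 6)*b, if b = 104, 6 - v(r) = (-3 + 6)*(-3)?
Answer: 31200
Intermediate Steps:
v(r) = 15 (v(r) = 6 - (-3 + 6)*(-3) = 6 - 3*(-3) = 6 - 1*(-9) = 6 + 9 = 15)
U(S, T) = 2*T*(10 + S) (U(S, T) = (2*T)*(10 + S) = 2*T*(10 + S))
U(v(2), 6)*b = (2*6*(10 + 15))*104 = (2*6*25)*104 = 300*104 = 31200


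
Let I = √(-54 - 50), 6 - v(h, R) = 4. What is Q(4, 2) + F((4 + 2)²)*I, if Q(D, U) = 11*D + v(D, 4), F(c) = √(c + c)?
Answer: 46 + 24*I*√13 ≈ 46.0 + 86.533*I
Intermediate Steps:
v(h, R) = 2 (v(h, R) = 6 - 1*4 = 6 - 4 = 2)
F(c) = √2*√c (F(c) = √(2*c) = √2*√c)
I = 2*I*√26 (I = √(-104) = 2*I*√26 ≈ 10.198*I)
Q(D, U) = 2 + 11*D (Q(D, U) = 11*D + 2 = 2 + 11*D)
Q(4, 2) + F((4 + 2)²)*I = (2 + 11*4) + (√2*√((4 + 2)²))*(2*I*√26) = (2 + 44) + (√2*√(6²))*(2*I*√26) = 46 + (√2*√36)*(2*I*√26) = 46 + (√2*6)*(2*I*√26) = 46 + (6*√2)*(2*I*√26) = 46 + 24*I*√13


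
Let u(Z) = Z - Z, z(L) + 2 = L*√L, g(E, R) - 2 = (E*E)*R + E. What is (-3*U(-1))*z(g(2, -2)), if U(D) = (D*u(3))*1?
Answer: 0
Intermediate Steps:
g(E, R) = 2 + E + R*E² (g(E, R) = 2 + ((E*E)*R + E) = 2 + (E²*R + E) = 2 + (R*E² + E) = 2 + (E + R*E²) = 2 + E + R*E²)
z(L) = -2 + L^(3/2) (z(L) = -2 + L*√L = -2 + L^(3/2))
u(Z) = 0
U(D) = 0 (U(D) = (D*0)*1 = 0*1 = 0)
(-3*U(-1))*z(g(2, -2)) = (-3*0)*(-2 + (2 + 2 - 2*2²)^(3/2)) = 0*(-2 + (2 + 2 - 2*4)^(3/2)) = 0*(-2 + (2 + 2 - 8)^(3/2)) = 0*(-2 + (-4)^(3/2)) = 0*(-2 - 8*I) = 0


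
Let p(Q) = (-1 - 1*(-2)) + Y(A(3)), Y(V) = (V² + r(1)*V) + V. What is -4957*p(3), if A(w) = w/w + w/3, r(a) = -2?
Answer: -14871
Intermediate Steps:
A(w) = 1 + w/3 (A(w) = 1 + w*(⅓) = 1 + w/3)
Y(V) = V² - V (Y(V) = (V² - 2*V) + V = V² - V)
p(Q) = 3 (p(Q) = (-1 - 1*(-2)) + (1 + (⅓)*3)*(-1 + (1 + (⅓)*3)) = (-1 + 2) + (1 + 1)*(-1 + (1 + 1)) = 1 + 2*(-1 + 2) = 1 + 2*1 = 1 + 2 = 3)
-4957*p(3) = -4957*3 = -14871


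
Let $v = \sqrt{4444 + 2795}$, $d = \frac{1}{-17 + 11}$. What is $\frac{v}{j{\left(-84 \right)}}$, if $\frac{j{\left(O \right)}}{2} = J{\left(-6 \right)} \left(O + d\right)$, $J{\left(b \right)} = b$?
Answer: $\frac{\sqrt{7239}}{1010} \approx 0.08424$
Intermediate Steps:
$d = - \frac{1}{6}$ ($d = \frac{1}{-6} = - \frac{1}{6} \approx -0.16667$)
$j{\left(O \right)} = 2 - 12 O$ ($j{\left(O \right)} = 2 \left(- 6 \left(O - \frac{1}{6}\right)\right) = 2 \left(- 6 \left(- \frac{1}{6} + O\right)\right) = 2 \left(1 - 6 O\right) = 2 - 12 O$)
$v = \sqrt{7239} \approx 85.082$
$\frac{v}{j{\left(-84 \right)}} = \frac{\sqrt{7239}}{2 - -1008} = \frac{\sqrt{7239}}{2 + 1008} = \frac{\sqrt{7239}}{1010}$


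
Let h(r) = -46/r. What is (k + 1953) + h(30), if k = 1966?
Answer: 58762/15 ≈ 3917.5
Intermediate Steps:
(k + 1953) + h(30) = (1966 + 1953) - 46/30 = 3919 - 46*1/30 = 3919 - 23/15 = 58762/15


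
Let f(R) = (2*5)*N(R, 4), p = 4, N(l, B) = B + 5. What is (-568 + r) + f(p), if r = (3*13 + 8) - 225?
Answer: -656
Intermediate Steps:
N(l, B) = 5 + B
f(R) = 90 (f(R) = (2*5)*(5 + 4) = 10*9 = 90)
r = -178 (r = (39 + 8) - 225 = 47 - 225 = -178)
(-568 + r) + f(p) = (-568 - 178) + 90 = -746 + 90 = -656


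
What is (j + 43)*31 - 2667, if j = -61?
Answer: -3225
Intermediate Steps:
(j + 43)*31 - 2667 = (-61 + 43)*31 - 2667 = -18*31 - 2667 = -558 - 2667 = -3225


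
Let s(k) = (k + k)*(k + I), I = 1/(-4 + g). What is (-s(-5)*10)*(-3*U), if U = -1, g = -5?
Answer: -4600/3 ≈ -1533.3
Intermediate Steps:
I = -1/9 (I = 1/(-4 - 5) = 1/(-9) = -1/9 ≈ -0.11111)
s(k) = 2*k*(-1/9 + k) (s(k) = (k + k)*(k - 1/9) = (2*k)*(-1/9 + k) = 2*k*(-1/9 + k))
(-s(-5)*10)*(-3*U) = (-2*(-5)*(-1 + 9*(-5))/9*10)*(-3*(-1)) = (-2*(-5)*(-1 - 45)/9*10)*3 = (-2*(-5)*(-46)/9*10)*3 = (-1*460/9*10)*3 = -460/9*10*3 = -4600/9*3 = -4600/3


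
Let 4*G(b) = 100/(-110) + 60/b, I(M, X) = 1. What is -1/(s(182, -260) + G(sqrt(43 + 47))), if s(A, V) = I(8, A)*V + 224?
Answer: 17534/633999 + 242*sqrt(10)/633999 ≈ 0.028863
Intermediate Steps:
G(b) = -5/22 + 15/b (G(b) = (100/(-110) + 60/b)/4 = (100*(-1/110) + 60/b)/4 = (-10/11 + 60/b)/4 = -5/22 + 15/b)
s(A, V) = 224 + V (s(A, V) = 1*V + 224 = V + 224 = 224 + V)
-1/(s(182, -260) + G(sqrt(43 + 47))) = -1/((224 - 260) + (-5/22 + 15/(sqrt(43 + 47)))) = -1/(-36 + (-5/22 + 15/(sqrt(90)))) = -1/(-36 + (-5/22 + 15/((3*sqrt(10))))) = -1/(-36 + (-5/22 + 15*(sqrt(10)/30))) = -1/(-36 + (-5/22 + sqrt(10)/2)) = -1/(-797/22 + sqrt(10)/2)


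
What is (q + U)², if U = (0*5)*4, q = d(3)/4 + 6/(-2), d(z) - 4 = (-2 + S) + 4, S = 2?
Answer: 1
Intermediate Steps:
d(z) = 8 (d(z) = 4 + ((-2 + 2) + 4) = 4 + (0 + 4) = 4 + 4 = 8)
q = -1 (q = 8/4 + 6/(-2) = 8*(¼) + 6*(-½) = 2 - 3 = -1)
U = 0 (U = 0*4 = 0)
(q + U)² = (-1 + 0)² = (-1)² = 1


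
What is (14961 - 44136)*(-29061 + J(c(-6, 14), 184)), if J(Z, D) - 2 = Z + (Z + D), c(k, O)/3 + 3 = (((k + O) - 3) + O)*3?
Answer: 832975425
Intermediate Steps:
c(k, O) = -36 + 9*k + 18*O (c(k, O) = -9 + 3*((((k + O) - 3) + O)*3) = -9 + 3*((((O + k) - 3) + O)*3) = -9 + 3*(((-3 + O + k) + O)*3) = -9 + 3*((-3 + k + 2*O)*3) = -9 + 3*(-9 + 3*k + 6*O) = -9 + (-27 + 9*k + 18*O) = -36 + 9*k + 18*O)
J(Z, D) = 2 + D + 2*Z (J(Z, D) = 2 + (Z + (Z + D)) = 2 + (Z + (D + Z)) = 2 + (D + 2*Z) = 2 + D + 2*Z)
(14961 - 44136)*(-29061 + J(c(-6, 14), 184)) = (14961 - 44136)*(-29061 + (2 + 184 + 2*(-36 + 9*(-6) + 18*14))) = -29175*(-29061 + (2 + 184 + 2*(-36 - 54 + 252))) = -29175*(-29061 + (2 + 184 + 2*162)) = -29175*(-29061 + (2 + 184 + 324)) = -29175*(-29061 + 510) = -29175*(-28551) = 832975425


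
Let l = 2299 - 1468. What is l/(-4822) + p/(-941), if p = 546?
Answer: -3414783/4537502 ≈ -0.75257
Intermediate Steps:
l = 831
l/(-4822) + p/(-941) = 831/(-4822) + 546/(-941) = 831*(-1/4822) + 546*(-1/941) = -831/4822 - 546/941 = -3414783/4537502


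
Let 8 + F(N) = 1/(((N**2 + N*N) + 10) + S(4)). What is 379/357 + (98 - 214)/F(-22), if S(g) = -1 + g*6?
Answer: 872315/56049 ≈ 15.563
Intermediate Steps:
S(g) = -1 + 6*g
F(N) = -8 + 1/(33 + 2*N**2) (F(N) = -8 + 1/(((N**2 + N*N) + 10) + (-1 + 6*4)) = -8 + 1/(((N**2 + N**2) + 10) + (-1 + 24)) = -8 + 1/((2*N**2 + 10) + 23) = -8 + 1/((10 + 2*N**2) + 23) = -8 + 1/(33 + 2*N**2))
379/357 + (98 - 214)/F(-22) = 379/357 + (98 - 214)/(((-263 - 16*(-22)**2)/(33 + 2*(-22)**2))) = 379*(1/357) - 116*(33 + 2*484)/(-263 - 16*484) = 379/357 - 116*(33 + 968)/(-263 - 7744) = 379/357 - 116/(-8007/1001) = 379/357 - 116*(-1001/8007) = 379/357 + 116116/8007 = 872315/56049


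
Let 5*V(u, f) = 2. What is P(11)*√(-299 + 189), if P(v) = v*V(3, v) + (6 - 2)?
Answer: 42*I*√110/5 ≈ 88.1*I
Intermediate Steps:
V(u, f) = ⅖ (V(u, f) = (⅕)*2 = ⅖)
P(v) = 4 + 2*v/5 (P(v) = v*(⅖) + (6 - 2) = 2*v/5 + 4 = 4 + 2*v/5)
P(11)*√(-299 + 189) = (4 + (⅖)*11)*√(-299 + 189) = (4 + 22/5)*√(-110) = 42*(I*√110)/5 = 42*I*√110/5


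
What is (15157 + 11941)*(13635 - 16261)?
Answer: -71159348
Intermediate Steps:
(15157 + 11941)*(13635 - 16261) = 27098*(-2626) = -71159348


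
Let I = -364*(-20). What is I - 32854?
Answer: -25574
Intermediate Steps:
I = 7280
I - 32854 = 7280 - 32854 = -25574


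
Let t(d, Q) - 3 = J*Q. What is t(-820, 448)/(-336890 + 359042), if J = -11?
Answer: -4925/22152 ≈ -0.22233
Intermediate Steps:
t(d, Q) = 3 - 11*Q
t(-820, 448)/(-336890 + 359042) = (3 - 11*448)/(-336890 + 359042) = (3 - 4928)/22152 = -4925*1/22152 = -4925/22152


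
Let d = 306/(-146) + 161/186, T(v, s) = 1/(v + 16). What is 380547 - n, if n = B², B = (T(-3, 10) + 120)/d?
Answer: 17497600052375511/47160637225 ≈ 3.7102e+5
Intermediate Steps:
T(v, s) = 1/(16 + v)
d = -16705/13578 (d = 306*(-1/146) + 161*(1/186) = -153/73 + 161/186 = -16705/13578 ≈ -1.2303)
B = -21195258/217165 (B = (1/(16 - 3) + 120)/(-16705/13578) = (1/13 + 120)*(-13578/16705) = (1561/13)*(-13578/16705) = -21195258/217165 ≈ -97.600)
n = 449238961686564/47160637225 (n = (-21195258/217165)² = 449238961686564/47160637225 ≈ 9525.7)
380547 - n = 380547 - 1*449238961686564/47160637225 = 380547 - 449238961686564/47160637225 = 17497600052375511/47160637225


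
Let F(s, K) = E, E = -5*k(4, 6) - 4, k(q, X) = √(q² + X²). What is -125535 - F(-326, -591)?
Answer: -125531 + 10*√13 ≈ -1.2550e+5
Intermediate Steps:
k(q, X) = √(X² + q²)
E = -4 - 10*√13 (E = -5*√(6² + 4²) - 4 = -5*√(36 + 16) - 4 = -10*√13 - 4 = -4 - 10*√13 ≈ -40.056)
F(s, K) = -4 - 10*√13
-125535 - F(-326, -591) = -125535 - (-4 - 10*√13) = -125535 + (4 + 10*√13) = -125531 + 10*√13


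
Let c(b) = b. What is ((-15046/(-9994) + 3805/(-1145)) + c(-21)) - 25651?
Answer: -29378883286/1144313 ≈ -25674.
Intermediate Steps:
((-15046/(-9994) + 3805/(-1145)) + c(-21)) - 25651 = ((-15046/(-9994) + 3805/(-1145)) - 21) - 25651 = ((-15046*(-1/9994) + 3805*(-1/1145)) - 21) - 25651 = ((7523/4997 - 761/229) - 21) - 25651 = (-2079950/1144313 - 21) - 25651 = -26110523/1144313 - 25651 = -29378883286/1144313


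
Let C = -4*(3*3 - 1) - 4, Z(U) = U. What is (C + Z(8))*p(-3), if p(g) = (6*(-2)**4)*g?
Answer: 8064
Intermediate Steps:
p(g) = 96*g (p(g) = (6*16)*g = 96*g)
C = -36 (C = -4*(9 - 1) - 4 = -4*8 - 4 = -32 - 4 = -36)
(C + Z(8))*p(-3) = (-36 + 8)*(96*(-3)) = -28*(-288) = 8064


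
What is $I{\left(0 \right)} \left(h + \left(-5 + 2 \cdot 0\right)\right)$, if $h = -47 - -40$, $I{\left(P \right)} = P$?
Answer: $0$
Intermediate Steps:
$h = -7$ ($h = -47 + 40 = -7$)
$I{\left(0 \right)} \left(h + \left(-5 + 2 \cdot 0\right)\right) = 0 \left(-7 + \left(-5 + 2 \cdot 0\right)\right) = 0 \left(-7 + \left(-5 + 0\right)\right) = 0 \left(-7 - 5\right) = 0 \left(-12\right) = 0$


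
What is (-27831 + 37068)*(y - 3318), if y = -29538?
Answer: -303490872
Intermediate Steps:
(-27831 + 37068)*(y - 3318) = (-27831 + 37068)*(-29538 - 3318) = 9237*(-32856) = -303490872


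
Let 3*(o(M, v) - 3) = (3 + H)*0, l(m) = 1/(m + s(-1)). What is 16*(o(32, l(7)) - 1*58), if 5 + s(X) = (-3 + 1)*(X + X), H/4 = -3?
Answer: -880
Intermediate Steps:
H = -12 (H = 4*(-3) = -12)
s(X) = -5 - 4*X (s(X) = -5 + (-3 + 1)*(X + X) = -5 - 4*X)
l(m) = 1/(-1 + m) (l(m) = 1/(m + (-5 - 4*(-1))) = 1/(m + (-5 + 4)) = 1/(m - 1) = 1/(-1 + m))
o(M, v) = 3 (o(M, v) = 3 + ((3 - 12)*0)/3 = 3 + (-9*0)/3 = 3 + (1/3)*0 = 3 + 0 = 3)
16*(o(32, l(7)) - 1*58) = 16*(3 - 1*58) = 16*(3 - 58) = 16*(-55) = -880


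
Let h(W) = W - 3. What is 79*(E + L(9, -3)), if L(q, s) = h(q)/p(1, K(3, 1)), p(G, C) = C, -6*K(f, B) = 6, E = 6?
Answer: 0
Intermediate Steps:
K(f, B) = -1 (K(f, B) = -⅙*6 = -1)
h(W) = -3 + W
L(q, s) = 3 - q (L(q, s) = (-3 + q)/(-1) = (-3 + q)*(-1) = 3 - q)
79*(E + L(9, -3)) = 79*(6 + (3 - 1*9)) = 79*(6 + (3 - 9)) = 79*(6 - 6) = 79*0 = 0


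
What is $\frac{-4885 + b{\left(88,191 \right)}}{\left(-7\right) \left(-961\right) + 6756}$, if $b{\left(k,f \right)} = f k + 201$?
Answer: $\frac{12124}{13483} \approx 0.89921$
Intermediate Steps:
$b{\left(k,f \right)} = 201 + f k$
$\frac{-4885 + b{\left(88,191 \right)}}{\left(-7\right) \left(-961\right) + 6756} = \frac{-4885 + \left(201 + 191 \cdot 88\right)}{\left(-7\right) \left(-961\right) + 6756} = \frac{-4885 + \left(201 + 16808\right)}{6727 + 6756} = \frac{-4885 + 17009}{13483} = 12124 \cdot \frac{1}{13483} = \frac{12124}{13483}$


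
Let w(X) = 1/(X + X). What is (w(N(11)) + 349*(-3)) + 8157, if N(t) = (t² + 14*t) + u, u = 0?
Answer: 3910501/550 ≈ 7110.0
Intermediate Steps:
N(t) = t² + 14*t (N(t) = (t² + 14*t) + 0 = t² + 14*t)
w(X) = 1/(2*X)
(w(N(11)) + 349*(-3)) + 8157 = (1/(2*((11*(14 + 11)))) + 349*(-3)) + 8157 = (1/(2*((11*25))) - 1047) + 8157 = ((½)/275 - 1047) + 8157 = ((½)*(1/275) - 1047) + 8157 = (1/550 - 1047) + 8157 = -575849/550 + 8157 = 3910501/550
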